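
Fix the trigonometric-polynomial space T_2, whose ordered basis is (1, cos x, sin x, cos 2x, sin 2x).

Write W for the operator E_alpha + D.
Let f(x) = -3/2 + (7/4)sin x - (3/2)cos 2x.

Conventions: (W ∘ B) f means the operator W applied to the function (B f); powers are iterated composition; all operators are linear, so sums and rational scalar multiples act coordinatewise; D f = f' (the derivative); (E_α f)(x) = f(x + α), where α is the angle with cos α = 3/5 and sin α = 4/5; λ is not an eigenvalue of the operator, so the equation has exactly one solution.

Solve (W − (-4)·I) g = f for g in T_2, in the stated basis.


write g with unknown coordinates in the stated basis and equate coefficients in (W − (-4)·I) g = f
solving from the highest basis element down gives g = -3/10 - (63/488)cos x + (161/488)sin x - (279/1130)cos 2x - (111/565)sin 2x
check: W g = -3/10 + (63/122)cos x + (105/244)sin x - (579/1130)cos 2x + (444/565)sin 2x
so W g − (-4)·g = -3/2 + (7/4)sin x - (3/2)cos 2x = f ✓

the image equals g(x) = -3/10 - (63/488)cos x + (161/488)sin x - (279/1130)cos 2x - (111/565)sin 2x


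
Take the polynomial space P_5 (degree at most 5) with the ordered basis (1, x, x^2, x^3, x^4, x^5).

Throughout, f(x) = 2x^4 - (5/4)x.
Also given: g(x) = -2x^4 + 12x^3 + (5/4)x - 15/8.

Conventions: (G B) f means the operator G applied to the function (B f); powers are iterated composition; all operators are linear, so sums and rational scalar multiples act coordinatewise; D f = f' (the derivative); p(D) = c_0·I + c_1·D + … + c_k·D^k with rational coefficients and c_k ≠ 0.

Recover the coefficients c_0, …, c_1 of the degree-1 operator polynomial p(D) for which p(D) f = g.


p(D) = -I + (3/2)·D, i.e. c_0 = -1, c_1 = 3/2

D^0 f = 2x^4 - (5/4)x
D^1 f = 8x^3 - 5/4
matching coefficients of g against c_0 f + c_1 Df + … from the top degree down determines the c_i
solution: c_0 = -1, c_1 = 3/2


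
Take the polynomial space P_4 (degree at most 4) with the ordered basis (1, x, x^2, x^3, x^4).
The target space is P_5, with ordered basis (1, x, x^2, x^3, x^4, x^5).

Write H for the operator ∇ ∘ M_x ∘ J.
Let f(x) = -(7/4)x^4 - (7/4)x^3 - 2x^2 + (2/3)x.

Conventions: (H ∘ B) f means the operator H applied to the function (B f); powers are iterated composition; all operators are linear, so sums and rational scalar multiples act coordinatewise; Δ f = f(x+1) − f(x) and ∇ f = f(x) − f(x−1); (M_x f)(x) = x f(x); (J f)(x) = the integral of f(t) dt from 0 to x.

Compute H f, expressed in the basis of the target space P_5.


the image equals g(x) = -(21/10)x^5 + (49/16)x^4 - (127/24)x^3 + (47/8)x^2 - (859/240)x + 73/80

J f = -(7/20)x^5 - (7/16)x^4 - (2/3)x^3 + (1/3)x^2
M_x J f = -(7/20)x^6 - (7/16)x^5 - (2/3)x^4 + (1/3)x^3
∇ M_x J f = -(21/10)x^5 + (49/16)x^4 - (127/24)x^3 + (47/8)x^2 - (859/240)x + 73/80


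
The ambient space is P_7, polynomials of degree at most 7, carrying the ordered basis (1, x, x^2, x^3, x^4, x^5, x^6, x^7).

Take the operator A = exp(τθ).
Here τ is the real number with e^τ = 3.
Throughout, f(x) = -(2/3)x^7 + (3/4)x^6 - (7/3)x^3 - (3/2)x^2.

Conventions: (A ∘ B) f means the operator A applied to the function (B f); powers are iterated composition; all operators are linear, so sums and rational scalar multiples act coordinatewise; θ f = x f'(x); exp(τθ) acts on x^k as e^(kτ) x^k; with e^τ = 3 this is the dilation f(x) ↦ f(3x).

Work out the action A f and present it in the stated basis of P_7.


the image equals g(x) = -1458x^7 + (2187/4)x^6 - 63x^3 - (27/2)x^2

exp(τθ) x^k = e^(kτ) x^k; with e^τ = 3 this sends x^k to 3^k x^k
x^2 ↦ 9 x^2
x^3 ↦ 27 x^3
x^6 ↦ 729 x^6
x^7 ↦ 2187 x^7
applying this coordinatewise to f: exp(τθ) f = -1458x^7 + (2187/4)x^6 - 63x^3 - (27/2)x^2


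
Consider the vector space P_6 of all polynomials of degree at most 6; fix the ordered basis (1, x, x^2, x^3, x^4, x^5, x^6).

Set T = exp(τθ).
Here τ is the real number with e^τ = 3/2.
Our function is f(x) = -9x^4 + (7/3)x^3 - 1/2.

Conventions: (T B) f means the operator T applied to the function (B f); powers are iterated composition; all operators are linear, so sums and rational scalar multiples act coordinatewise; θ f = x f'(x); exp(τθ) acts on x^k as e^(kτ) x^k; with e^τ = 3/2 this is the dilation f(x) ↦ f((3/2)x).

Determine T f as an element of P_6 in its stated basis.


the image equals g(x) = -(729/16)x^4 + (63/8)x^3 - 1/2

exp(τθ) x^k = e^(kτ) x^k; with e^τ = 3/2 this sends x^k to (3/2)^k x^k
x^3 ↦ 27/8 x^3
x^4 ↦ 81/16 x^4
applying this coordinatewise to f: exp(τθ) f = -(729/16)x^4 + (63/8)x^3 - 1/2


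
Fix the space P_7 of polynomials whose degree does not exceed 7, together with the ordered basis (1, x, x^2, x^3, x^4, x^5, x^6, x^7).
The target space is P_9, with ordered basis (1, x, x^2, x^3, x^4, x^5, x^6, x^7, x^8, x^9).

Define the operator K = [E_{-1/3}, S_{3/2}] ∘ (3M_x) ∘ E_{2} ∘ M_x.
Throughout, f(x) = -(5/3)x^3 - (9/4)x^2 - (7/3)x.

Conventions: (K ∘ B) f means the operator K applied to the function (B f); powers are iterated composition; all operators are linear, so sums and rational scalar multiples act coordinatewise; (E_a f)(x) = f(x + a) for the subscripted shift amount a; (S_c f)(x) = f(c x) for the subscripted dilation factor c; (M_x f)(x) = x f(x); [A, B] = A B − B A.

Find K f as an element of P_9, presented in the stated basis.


the result is g(x) = (675/32)x^4 + (327/4)x^3 + (10625/96)x^2 + (45451/864)x + 33649/15552

M_x f = -(5/3)x^4 - (9/4)x^3 - (7/3)x^2
E_{2} M_x f = -(5/3)x^4 - (187/12)x^3 - (335/6)x^2 - (269/3)x - 54
M_x (E_{2} ∘ M_x) f = -(5/3)x^5 - (187/12)x^4 - (335/6)x^3 - (269/3)x^2 - 54x
(3M_x) (E_{2} ∘ M_x) f = -5x^5 - (187/4)x^4 - (335/2)x^3 - 269x^2 - 162x
S_{3/2} (3M_x) (E_{2} ∘ M_x) f = -(1215/32)x^5 - (15147/64)x^4 - (9045/16)x^3 - (2421/4)x^2 - 243x
E_{-1/3} S_{3/2} (3M_x) (E_{2} ∘ M_x) f = -(1215/32)x^5 - (11097/64)x^4 - (4671/16)x^3 - (5877/32)x^2 + (153/32)x + 2043/64
E_{-1/3} (3M_x) (E_{2} ∘ M_x) f = -5x^5 - (461/12)x^4 - (1993/18)x^3 - (3532/27)x^2 - (5165/162)x + 28925/972
S_{3/2} E_{-1/3} (3M_x) (E_{2} ∘ M_x) f = -(1215/32)x^5 - (12447/64)x^4 - (5979/16)x^3 - (883/3)x^2 - (5165/108)x + 28925/972
[E_{-1/3}, S_{3/2}] (3M_x) (E_{2} ∘ M_x) f = (675/32)x^4 + (327/4)x^3 + (10625/96)x^2 + (45451/864)x + 33649/15552


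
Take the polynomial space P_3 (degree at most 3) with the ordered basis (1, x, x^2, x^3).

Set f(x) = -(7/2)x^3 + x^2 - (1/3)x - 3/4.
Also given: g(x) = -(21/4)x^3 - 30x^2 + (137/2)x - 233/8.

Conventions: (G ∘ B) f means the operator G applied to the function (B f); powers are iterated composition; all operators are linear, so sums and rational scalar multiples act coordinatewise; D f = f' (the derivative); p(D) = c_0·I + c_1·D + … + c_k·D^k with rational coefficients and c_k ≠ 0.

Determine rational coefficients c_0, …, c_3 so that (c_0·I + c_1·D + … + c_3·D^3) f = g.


c_0 = 3/2, c_1 = 3, c_2 = -3, c_3 = 1

D^0 f = -(7/2)x^3 + x^2 - (1/3)x - 3/4
D^1 f = -(21/2)x^2 + 2x - 1/3
D^2 f = -21x + 2
D^3 f = -21
matching coefficients of g against c_0 f + c_1 Df + … from the top degree down determines the c_i
solution: c_0 = 3/2, c_1 = 3, c_2 = -3, c_3 = 1


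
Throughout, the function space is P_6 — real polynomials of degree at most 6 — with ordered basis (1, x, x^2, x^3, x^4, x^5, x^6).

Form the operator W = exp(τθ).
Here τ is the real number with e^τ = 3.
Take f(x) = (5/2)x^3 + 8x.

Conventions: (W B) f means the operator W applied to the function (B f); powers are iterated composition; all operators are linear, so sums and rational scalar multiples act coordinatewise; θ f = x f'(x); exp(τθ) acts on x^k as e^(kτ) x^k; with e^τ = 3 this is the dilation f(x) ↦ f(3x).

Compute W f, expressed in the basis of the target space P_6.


exp(τθ) x^k = e^(kτ) x^k; with e^τ = 3 this sends x^k to 3^k x^k
x ↦ 3 x
x^3 ↦ 27 x^3
applying this coordinatewise to f: exp(τθ) f = (135/2)x^3 + 24x

g(x) = (135/2)x^3 + 24x


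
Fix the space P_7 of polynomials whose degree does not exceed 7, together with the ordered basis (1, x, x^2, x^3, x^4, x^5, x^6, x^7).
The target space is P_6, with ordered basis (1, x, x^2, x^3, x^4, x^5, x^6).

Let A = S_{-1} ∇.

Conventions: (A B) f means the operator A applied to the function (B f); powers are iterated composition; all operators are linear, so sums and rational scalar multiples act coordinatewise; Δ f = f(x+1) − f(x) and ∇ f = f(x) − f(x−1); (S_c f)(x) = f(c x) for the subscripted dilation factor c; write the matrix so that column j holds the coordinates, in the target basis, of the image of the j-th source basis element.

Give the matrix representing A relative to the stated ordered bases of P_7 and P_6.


image of 1: 0
image of x: 1
image of x^2: -2x - 1
image of x^3: 3x^2 + 3x + 1
image of x^4: -4x^3 - 6x^2 - 4x - 1
image of x^5: 5x^4 + 10x^3 + 10x^2 + 5x + 1
image of x^6: -6x^5 - 15x^4 - 20x^3 - 15x^2 - 6x - 1
image of x^7: 7x^6 + 21x^5 + 35x^4 + 35x^3 + 21x^2 + 7x + 1
each image's coordinates form column j of the matrix

the matrix is [[0, 1, -1, 1, -1, 1, -1, 1]; [0, 0, -2, 3, -4, 5, -6, 7]; [0, 0, 0, 3, -6, 10, -15, 21]; [0, 0, 0, 0, -4, 10, -20, 35]; [0, 0, 0, 0, 0, 5, -15, 35]; [0, 0, 0, 0, 0, 0, -6, 21]; [0, 0, 0, 0, 0, 0, 0, 7]] (rows listed top to bottom)


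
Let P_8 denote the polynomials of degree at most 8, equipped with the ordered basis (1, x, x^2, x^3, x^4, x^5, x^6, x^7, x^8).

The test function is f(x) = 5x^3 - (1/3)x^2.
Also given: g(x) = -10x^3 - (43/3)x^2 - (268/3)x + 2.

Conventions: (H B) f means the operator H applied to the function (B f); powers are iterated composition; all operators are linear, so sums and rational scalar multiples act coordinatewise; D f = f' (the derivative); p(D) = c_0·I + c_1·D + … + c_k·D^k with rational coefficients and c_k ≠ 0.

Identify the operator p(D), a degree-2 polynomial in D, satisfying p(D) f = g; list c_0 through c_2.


D^0 f = 5x^3 - (1/3)x^2
D^1 f = 15x^2 - (2/3)x
D^2 f = 30x - 2/3
matching coefficients of g against c_0 f + c_1 Df + … from the top degree down determines the c_i
solution: c_0 = -2, c_1 = -1, c_2 = -3

c_0 = -2, c_1 = -1, c_2 = -3


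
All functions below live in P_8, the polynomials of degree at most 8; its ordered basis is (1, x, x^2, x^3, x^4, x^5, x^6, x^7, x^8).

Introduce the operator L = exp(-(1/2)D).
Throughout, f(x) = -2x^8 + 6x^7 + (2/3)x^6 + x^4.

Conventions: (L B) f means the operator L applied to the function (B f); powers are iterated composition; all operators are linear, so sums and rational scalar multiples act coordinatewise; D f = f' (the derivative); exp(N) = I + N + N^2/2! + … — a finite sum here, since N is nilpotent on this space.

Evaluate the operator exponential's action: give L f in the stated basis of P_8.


the result is g(x) = -2x^8 + 14x^7 - (103/3)x^6 + (87/2)x^5 - (63/2)x^4 + (311/24)x^3 - (43/16)x^2 + (5/32)x + 7/384

order-1 term: 8x^7 - 21x^6 - 2x^5 - 2x^3
order-2 term: -14x^6 + (63/2)x^5 + (5/2)x^4 + (3/2)x^2
order-3 term: 14x^5 - (105/4)x^4 - (5/3)x^3 - (1/2)x
order-4 term: -(35/4)x^4 + (105/8)x^3 + (5/8)x^2 + 1/16
order-5 term: (7/2)x^3 - (63/16)x^2 - (1/8)x
order-6 term: -(7/8)x^2 + (21/32)x + 1/96
order-7 term: (1/8)x - 3/64
order-8 term: -1/128
the series for exp(-(1/2)D) f terminates at order 8
exp(-(1/2)D) f = -2x^8 + 14x^7 - (103/3)x^6 + (87/2)x^5 - (63/2)x^4 + (311/24)x^3 - (43/16)x^2 + (5/32)x + 7/384


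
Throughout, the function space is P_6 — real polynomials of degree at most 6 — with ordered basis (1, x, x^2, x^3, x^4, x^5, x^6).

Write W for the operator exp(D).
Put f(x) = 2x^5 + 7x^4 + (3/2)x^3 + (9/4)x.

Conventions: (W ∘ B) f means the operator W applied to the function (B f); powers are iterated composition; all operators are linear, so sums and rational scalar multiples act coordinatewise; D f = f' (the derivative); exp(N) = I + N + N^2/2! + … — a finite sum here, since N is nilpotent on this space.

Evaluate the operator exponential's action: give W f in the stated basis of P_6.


the image equals g(x) = 2x^5 + 17x^4 + (99/2)x^3 + (133/2)x^2 + (179/4)x + 51/4

order-1 term: 10x^4 + 28x^3 + (9/2)x^2 + 9/4
order-2 term: 20x^3 + 42x^2 + (9/2)x
order-3 term: 20x^2 + 28x + 3/2
order-4 term: 10x + 7
order-5 term: 2
the series for exp(D) f terminates at order 5
exp(D) f = 2x^5 + 17x^4 + (99/2)x^3 + (133/2)x^2 + (179/4)x + 51/4


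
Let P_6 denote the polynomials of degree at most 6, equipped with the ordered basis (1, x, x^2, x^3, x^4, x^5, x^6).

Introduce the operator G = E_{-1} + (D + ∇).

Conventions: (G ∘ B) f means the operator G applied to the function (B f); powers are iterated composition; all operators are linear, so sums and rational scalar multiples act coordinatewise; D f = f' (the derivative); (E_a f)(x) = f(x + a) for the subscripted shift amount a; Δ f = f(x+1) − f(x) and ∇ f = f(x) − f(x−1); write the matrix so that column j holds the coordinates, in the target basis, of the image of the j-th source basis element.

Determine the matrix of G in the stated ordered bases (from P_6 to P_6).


the matrix is [[1, 1, 0, 0, 0, 0, 0]; [0, 1, 2, 0, 0, 0, 0]; [0, 0, 1, 3, 0, 0, 0]; [0, 0, 0, 1, 4, 0, 0]; [0, 0, 0, 0, 1, 5, 0]; [0, 0, 0, 0, 0, 1, 6]; [0, 0, 0, 0, 0, 0, 1]] (rows listed top to bottom)

image of 1: 1
image of x: x + 1
image of x^2: x^2 + 2x
image of x^3: x^3 + 3x^2
image of x^4: x^4 + 4x^3
image of x^5: x^5 + 5x^4
image of x^6: x^6 + 6x^5
each image's coordinates form column j of the matrix


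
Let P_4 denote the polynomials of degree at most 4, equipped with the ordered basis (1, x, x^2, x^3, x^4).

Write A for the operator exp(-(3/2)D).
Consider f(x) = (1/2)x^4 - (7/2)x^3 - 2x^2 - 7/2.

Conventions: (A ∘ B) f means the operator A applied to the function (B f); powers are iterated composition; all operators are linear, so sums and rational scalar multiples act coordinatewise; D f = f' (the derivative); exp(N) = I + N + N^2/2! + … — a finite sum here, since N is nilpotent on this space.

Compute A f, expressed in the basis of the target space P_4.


order-1 term: -3x^3 + (63/4)x^2 + 6x
order-2 term: (27/4)x^2 - (189/8)x - 9/2
order-3 term: -(27/4)x + 189/16
order-4 term: 81/32
the series for exp(-(3/2)D) f terminates at order 4
exp(-(3/2)D) f = (1/2)x^4 - (13/2)x^3 + (41/2)x^2 - (195/8)x + 203/32

g(x) = (1/2)x^4 - (13/2)x^3 + (41/2)x^2 - (195/8)x + 203/32


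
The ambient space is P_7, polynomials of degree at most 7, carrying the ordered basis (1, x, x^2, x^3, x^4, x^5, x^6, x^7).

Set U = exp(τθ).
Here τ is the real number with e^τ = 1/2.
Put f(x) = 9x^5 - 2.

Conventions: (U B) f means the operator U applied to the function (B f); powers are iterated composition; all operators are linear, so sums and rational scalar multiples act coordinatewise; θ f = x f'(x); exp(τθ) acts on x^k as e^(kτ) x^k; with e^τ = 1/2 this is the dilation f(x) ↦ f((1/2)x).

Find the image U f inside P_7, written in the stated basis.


exp(τθ) x^k = e^(kτ) x^k; with e^τ = 1/2 this sends x^k to (1/2)^k x^k
x^5 ↦ 1/32 x^5
applying this coordinatewise to f: exp(τθ) f = (9/32)x^5 - 2

g(x) = (9/32)x^5 - 2


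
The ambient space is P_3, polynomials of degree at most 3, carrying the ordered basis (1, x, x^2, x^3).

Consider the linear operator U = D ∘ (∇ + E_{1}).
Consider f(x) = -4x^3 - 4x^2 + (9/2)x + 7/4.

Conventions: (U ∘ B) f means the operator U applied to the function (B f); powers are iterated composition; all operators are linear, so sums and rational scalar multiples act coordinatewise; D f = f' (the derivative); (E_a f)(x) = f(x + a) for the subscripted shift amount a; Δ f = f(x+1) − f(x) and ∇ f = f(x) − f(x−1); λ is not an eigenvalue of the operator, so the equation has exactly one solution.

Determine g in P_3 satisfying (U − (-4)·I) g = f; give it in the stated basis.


g(x) = -x^3 - (1/4)x^2 + (17/4)x - 3/8

write g with unknown coordinates in the stated basis and equate coefficients in (U − (-4)·I) g = f
solving from the highest basis element down gives g = -x^3 - (1/4)x^2 + (17/4)x - 3/8
check: U g = -3x^2 - (25/2)x + 13/4
so U g − (-4)·g = -4x^3 - 4x^2 + (9/2)x + 7/4 = f ✓


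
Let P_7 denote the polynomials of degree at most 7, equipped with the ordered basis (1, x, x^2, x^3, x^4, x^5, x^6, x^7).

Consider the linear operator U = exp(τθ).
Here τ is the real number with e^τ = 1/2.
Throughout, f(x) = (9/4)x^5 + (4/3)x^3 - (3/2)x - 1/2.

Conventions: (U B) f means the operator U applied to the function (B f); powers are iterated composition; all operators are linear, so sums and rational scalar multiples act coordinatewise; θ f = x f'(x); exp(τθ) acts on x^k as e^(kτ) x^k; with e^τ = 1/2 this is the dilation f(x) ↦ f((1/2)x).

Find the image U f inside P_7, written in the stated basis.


g(x) = (9/128)x^5 + (1/6)x^3 - (3/4)x - 1/2

exp(τθ) x^k = e^(kτ) x^k; with e^τ = 1/2 this sends x^k to (1/2)^k x^k
x ↦ 1/2 x
x^3 ↦ 1/8 x^3
x^5 ↦ 1/32 x^5
applying this coordinatewise to f: exp(τθ) f = (9/128)x^5 + (1/6)x^3 - (3/4)x - 1/2


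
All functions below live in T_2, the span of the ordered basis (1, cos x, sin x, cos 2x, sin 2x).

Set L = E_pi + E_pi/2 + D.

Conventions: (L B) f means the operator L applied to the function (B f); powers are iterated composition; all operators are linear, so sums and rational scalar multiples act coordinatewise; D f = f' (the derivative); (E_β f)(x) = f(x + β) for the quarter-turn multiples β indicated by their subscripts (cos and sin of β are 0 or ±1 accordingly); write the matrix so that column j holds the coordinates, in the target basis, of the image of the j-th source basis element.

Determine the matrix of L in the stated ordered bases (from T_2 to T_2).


image of 1: 2
image of cos x: -cos x - 2sin x
image of sin x: 2cos x - sin x
image of cos 2x: -2sin 2x
image of sin 2x: 2cos 2x
each image's coordinates form column j of the matrix

the matrix is [[2, 0, 0, 0, 0]; [0, -1, 2, 0, 0]; [0, -2, -1, 0, 0]; [0, 0, 0, 0, 2]; [0, 0, 0, -2, 0]] (rows listed top to bottom)


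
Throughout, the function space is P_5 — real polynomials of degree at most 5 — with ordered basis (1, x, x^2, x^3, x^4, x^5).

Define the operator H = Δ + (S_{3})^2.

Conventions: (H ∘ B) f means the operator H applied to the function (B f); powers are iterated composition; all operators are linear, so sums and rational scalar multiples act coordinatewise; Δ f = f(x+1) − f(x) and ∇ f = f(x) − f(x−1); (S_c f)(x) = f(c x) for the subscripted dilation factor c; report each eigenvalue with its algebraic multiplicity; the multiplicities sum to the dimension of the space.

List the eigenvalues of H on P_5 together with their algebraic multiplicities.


λ = 1 (multiplicity 1), λ = 9 (multiplicity 1), λ = 81 (multiplicity 1), λ = 729 (multiplicity 1), λ = 6561 (multiplicity 1), λ = 59049 (multiplicity 1)

image of 1: 1
image of x: 9x + 1
image of x^2: 81x^2 + 2x + 1
image of x^3: 729x^3 + 3x^2 + 3x + 1
image of x^4: 6561x^4 + 4x^3 + 6x^2 + 4x + 1
image of x^5: 59049x^5 + 5x^4 + 10x^3 + 10x^2 + 5x + 1
the matrix is upper triangular; its diagonal is (1, 9, 81, 729, 6561, 59049)
for a triangular matrix the eigenvalues are the diagonal entries, with algebraic multiplicity their repetition count


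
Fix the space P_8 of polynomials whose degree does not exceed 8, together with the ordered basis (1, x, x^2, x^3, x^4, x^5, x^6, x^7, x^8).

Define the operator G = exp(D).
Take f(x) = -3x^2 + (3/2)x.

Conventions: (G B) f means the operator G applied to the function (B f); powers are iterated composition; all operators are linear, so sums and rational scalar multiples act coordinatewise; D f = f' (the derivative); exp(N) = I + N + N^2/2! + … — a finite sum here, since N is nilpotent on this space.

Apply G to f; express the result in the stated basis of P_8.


order-1 term: -6x + 3/2
order-2 term: -3
the series for exp(D) f terminates at order 2
exp(D) f = -3x^2 - (9/2)x - 3/2

the image equals g(x) = -3x^2 - (9/2)x - 3/2


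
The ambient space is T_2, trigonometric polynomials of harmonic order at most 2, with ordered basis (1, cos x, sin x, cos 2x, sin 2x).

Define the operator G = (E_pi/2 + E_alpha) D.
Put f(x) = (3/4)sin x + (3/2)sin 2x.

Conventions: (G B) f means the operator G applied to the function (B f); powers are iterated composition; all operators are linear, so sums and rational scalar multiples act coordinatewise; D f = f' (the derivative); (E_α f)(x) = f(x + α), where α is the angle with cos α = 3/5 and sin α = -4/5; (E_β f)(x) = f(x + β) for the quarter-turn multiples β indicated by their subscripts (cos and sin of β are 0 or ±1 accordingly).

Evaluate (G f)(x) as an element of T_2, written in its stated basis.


the result is g(x) = (9/20)cos x - (3/20)sin x - (96/25)cos 2x + (72/25)sin 2x

D f = (3/4)cos x + 3cos 2x
E_pi/2 D f = -(3/4)sin x - 3cos 2x
E_alpha D f = (9/20)cos x + (3/5)sin x - (21/25)cos 2x + (72/25)sin 2x
(E_pi/2 + E_alpha) D f = (9/20)cos x - (3/20)sin x - (96/25)cos 2x + (72/25)sin 2x


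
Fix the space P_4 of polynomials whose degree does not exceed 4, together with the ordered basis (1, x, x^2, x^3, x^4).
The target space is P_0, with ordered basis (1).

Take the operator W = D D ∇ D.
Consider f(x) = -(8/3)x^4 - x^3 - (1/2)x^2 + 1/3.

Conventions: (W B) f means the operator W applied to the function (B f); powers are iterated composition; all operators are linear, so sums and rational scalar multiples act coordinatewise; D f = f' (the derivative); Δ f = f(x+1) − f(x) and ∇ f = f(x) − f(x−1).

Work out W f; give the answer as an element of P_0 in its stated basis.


D f = -(32/3)x^3 - 3x^2 - x
∇ D f = -32x^2 + 26x - 26/3
D ∇ D f = -64x + 26
D D ∇ D f = -64

g(x) = -64


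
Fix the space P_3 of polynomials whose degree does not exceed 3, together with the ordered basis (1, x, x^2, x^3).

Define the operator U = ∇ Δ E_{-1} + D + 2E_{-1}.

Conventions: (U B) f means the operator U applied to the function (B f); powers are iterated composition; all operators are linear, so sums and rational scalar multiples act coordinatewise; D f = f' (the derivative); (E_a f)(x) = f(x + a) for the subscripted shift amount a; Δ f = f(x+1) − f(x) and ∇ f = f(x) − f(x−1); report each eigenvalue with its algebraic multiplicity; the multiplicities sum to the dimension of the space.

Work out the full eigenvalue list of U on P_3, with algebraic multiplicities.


λ = 2 (multiplicity 4)

image of 1: 2
image of x: 2x - 1
image of x^2: 2x^2 - 2x + 4
image of x^3: 2x^3 - 3x^2 + 12x - 8
the matrix is upper triangular; its diagonal is (2, 2, 2, 2)
for a triangular matrix the eigenvalues are the diagonal entries, with algebraic multiplicity their repetition count


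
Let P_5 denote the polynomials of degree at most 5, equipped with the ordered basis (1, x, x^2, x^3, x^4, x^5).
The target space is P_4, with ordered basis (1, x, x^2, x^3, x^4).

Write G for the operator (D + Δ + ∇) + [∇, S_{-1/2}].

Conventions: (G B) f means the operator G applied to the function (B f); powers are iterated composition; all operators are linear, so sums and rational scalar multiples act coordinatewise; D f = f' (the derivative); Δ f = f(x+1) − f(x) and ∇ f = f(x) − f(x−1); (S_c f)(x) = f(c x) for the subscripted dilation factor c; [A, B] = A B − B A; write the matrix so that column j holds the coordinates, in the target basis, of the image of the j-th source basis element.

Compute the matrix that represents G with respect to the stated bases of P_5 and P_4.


image of 1: 0
image of x: 3/2
image of x^2: (15/2)x + 3/4
image of x^3: (63/8)x^2 - (9/8)x + 7/8
image of x^4: (51/4)x^3 + (9/8)x^2 + (41/4)x + 15/16
image of x^5: (465/32)x^4 - (15/16)x^3 + (275/16)x^2 - (75/32)x + 31/32
each image's coordinates form column j of the matrix

the matrix is [[0, 3/2, 3/4, 7/8, 15/16, 31/32]; [0, 0, 15/2, -9/8, 41/4, -75/32]; [0, 0, 0, 63/8, 9/8, 275/16]; [0, 0, 0, 0, 51/4, -15/16]; [0, 0, 0, 0, 0, 465/32]] (rows listed top to bottom)


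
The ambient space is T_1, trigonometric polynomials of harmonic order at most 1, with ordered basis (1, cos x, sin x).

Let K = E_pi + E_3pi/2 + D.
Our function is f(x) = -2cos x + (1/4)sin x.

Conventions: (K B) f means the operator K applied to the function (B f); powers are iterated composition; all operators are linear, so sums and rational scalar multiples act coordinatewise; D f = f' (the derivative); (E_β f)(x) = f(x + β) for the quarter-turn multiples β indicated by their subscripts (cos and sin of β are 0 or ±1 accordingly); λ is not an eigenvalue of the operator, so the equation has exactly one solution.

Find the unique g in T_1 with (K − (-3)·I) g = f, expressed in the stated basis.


write g with unknown coordinates in the stated basis and equate coefficients in (K − (-3)·I) g = f
solving from the highest basis element down gives g = -cos x + (1/8)sin x
check: K g = cos x - (1/8)sin x
so K g − (-3)·g = -2cos x + (1/4)sin x = f ✓

g(x) = -cos x + (1/8)sin x


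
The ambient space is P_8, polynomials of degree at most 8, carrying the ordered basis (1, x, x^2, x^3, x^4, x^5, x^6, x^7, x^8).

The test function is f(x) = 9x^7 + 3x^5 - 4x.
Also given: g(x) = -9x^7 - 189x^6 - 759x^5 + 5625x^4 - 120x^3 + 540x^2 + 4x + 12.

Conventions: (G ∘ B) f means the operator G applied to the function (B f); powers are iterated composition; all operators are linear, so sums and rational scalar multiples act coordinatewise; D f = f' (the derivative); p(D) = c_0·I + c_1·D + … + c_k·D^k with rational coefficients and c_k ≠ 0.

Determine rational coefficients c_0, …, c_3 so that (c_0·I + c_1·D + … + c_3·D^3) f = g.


p(D) = -I − 3·D − 2·D^2 + 3·D^3, i.e. c_0 = -1, c_1 = -3, c_2 = -2, c_3 = 3

D^0 f = 9x^7 + 3x^5 - 4x
D^1 f = 63x^6 + 15x^4 - 4
D^2 f = 378x^5 + 60x^3
D^3 f = 1890x^4 + 180x^2
matching coefficients of g against c_0 f + c_1 Df + … from the top degree down determines the c_i
solution: c_0 = -1, c_1 = -3, c_2 = -2, c_3 = 3


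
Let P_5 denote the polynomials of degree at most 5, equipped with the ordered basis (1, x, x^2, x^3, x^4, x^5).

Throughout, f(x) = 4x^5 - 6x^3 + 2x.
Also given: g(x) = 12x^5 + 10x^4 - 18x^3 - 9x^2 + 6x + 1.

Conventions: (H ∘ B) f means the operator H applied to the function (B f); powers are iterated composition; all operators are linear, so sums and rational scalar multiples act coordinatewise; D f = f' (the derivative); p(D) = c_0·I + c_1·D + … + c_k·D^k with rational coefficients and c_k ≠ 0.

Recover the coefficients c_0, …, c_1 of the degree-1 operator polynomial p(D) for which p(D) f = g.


c_0 = 3, c_1 = 1/2

D^0 f = 4x^5 - 6x^3 + 2x
D^1 f = 20x^4 - 18x^2 + 2
matching coefficients of g against c_0 f + c_1 Df + … from the top degree down determines the c_i
solution: c_0 = 3, c_1 = 1/2


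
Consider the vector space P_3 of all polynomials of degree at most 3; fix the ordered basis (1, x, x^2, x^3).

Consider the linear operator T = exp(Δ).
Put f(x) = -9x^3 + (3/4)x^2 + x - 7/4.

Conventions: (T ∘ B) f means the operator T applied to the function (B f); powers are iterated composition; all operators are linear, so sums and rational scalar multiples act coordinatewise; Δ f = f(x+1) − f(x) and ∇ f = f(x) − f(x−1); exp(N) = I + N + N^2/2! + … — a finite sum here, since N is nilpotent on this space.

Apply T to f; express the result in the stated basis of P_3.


the image equals g(x) = -9x^3 - (105/4)x^2 - (103/2)x - 177/4

order-1 term: -27x^2 - (51/2)x - 29/4
order-2 term: -27x - 105/4
order-3 term: -9
the series for exp(Δ) f terminates at order 3
exp(Δ) f = -9x^3 - (105/4)x^2 - (103/2)x - 177/4


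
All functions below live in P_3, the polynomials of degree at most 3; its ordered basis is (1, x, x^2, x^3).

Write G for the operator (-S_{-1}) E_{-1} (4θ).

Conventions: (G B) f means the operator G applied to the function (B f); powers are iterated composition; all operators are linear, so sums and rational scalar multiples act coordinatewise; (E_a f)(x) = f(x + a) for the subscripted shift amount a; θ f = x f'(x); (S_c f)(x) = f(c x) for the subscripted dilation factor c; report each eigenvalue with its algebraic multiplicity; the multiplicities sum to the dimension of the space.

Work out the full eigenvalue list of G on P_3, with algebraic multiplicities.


image of 1: 0
image of x: 4x + 4
image of x^2: -8x^2 - 16x - 8
image of x^3: 12x^3 + 36x^2 + 36x + 12
the matrix is upper triangular; its diagonal is (0, 4, -8, 12)
for a triangular matrix the eigenvalues are the diagonal entries, with algebraic multiplicity their repetition count

λ = -8 (multiplicity 1), λ = 0 (multiplicity 1), λ = 4 (multiplicity 1), λ = 12 (multiplicity 1)


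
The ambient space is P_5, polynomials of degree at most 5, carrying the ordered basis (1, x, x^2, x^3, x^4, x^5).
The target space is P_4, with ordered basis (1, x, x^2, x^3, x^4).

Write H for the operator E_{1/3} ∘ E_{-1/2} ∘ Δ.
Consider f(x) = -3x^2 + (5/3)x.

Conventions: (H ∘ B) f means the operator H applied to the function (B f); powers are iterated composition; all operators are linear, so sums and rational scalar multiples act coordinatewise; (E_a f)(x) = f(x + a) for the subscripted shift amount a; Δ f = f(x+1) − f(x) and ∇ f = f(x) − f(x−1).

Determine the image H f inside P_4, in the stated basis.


Δ f = -6x - 4/3
E_{-1/2} Δ f = -6x + 5/3
E_{1/3} (E_{-1/2} ∘ Δ) f = -6x - 1/3

the image equals g(x) = -6x - 1/3


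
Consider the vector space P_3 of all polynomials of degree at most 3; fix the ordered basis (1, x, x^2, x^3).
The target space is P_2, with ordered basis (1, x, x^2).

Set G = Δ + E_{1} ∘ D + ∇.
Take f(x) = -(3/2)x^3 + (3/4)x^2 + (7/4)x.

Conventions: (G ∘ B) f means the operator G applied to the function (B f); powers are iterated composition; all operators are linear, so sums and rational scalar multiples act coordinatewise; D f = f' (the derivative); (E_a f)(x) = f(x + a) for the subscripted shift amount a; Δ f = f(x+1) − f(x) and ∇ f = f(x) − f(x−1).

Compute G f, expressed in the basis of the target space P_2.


the image equals g(x) = -(27/2)x^2 - (9/2)x - 3/4

Δ f = -(9/2)x^2 - 3x + 1
D f = -(9/2)x^2 + (3/2)x + 7/4
E_{1} D f = -(9/2)x^2 - (15/2)x - 5/4
∇ f = -(9/2)x^2 + 6x - 1/2
(Δ + E_{1} ∘ D + ∇) f = -(27/2)x^2 - (9/2)x - 3/4


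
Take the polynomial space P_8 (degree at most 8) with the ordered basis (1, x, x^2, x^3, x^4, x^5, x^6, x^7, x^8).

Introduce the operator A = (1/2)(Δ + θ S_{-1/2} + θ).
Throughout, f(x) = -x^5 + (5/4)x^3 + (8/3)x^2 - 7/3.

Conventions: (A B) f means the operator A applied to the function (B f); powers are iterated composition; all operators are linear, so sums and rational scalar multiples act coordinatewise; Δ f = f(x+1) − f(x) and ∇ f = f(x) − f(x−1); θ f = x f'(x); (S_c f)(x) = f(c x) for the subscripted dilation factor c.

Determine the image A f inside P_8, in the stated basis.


Δ f = -5x^4 - 10x^3 - (25/4)x^2 + (49/12)x + 35/12
S_{-1/2} f = (1/32)x^5 - (5/32)x^3 + (2/3)x^2 - 7/3
θ S_{-1/2} f = (5/32)x^5 - (15/32)x^3 + (4/3)x^2
θ f = -5x^5 + (15/4)x^3 + (16/3)x^2
(Δ + θ S_{-1/2} + θ) f = -(155/32)x^5 - 5x^4 - (215/32)x^3 + (5/12)x^2 + (49/12)x + 35/12
((1/2)(Δ + θ S_{-1/2} + θ)) f = -(155/64)x^5 - (5/2)x^4 - (215/64)x^3 + (5/24)x^2 + (49/24)x + 35/24

the image equals g(x) = -(155/64)x^5 - (5/2)x^4 - (215/64)x^3 + (5/24)x^2 + (49/24)x + 35/24


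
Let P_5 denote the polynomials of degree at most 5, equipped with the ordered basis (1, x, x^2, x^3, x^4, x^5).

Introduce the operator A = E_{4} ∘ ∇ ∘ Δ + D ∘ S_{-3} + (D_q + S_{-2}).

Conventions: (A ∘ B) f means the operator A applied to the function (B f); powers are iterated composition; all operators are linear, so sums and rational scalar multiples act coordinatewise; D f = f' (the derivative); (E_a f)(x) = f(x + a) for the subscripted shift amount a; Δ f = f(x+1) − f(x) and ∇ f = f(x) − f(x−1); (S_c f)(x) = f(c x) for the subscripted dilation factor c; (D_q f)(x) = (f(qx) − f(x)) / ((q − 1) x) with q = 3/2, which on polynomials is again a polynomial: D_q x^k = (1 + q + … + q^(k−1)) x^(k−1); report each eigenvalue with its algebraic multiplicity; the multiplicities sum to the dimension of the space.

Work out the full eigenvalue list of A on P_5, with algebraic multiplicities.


image of 1: 1
image of x: -2x - 2
image of x^2: 4x^2 + (41/2)x + 2
image of x^3: -8x^3 - (305/4)x^2 + 6x + 24
image of x^4: 16x^4 + (2657/8)x^3 + 12x^2 + 96x + 194
image of x^5: -32x^5 - (19229/16)x^4 + 20x^3 + 240x^2 + 970x + 1320
the matrix is upper triangular; its diagonal is (1, -2, 4, -8, 16, -32)
for a triangular matrix the eigenvalues are the diagonal entries, with algebraic multiplicity their repetition count

λ = -32 (multiplicity 1), λ = -8 (multiplicity 1), λ = -2 (multiplicity 1), λ = 1 (multiplicity 1), λ = 4 (multiplicity 1), λ = 16 (multiplicity 1)


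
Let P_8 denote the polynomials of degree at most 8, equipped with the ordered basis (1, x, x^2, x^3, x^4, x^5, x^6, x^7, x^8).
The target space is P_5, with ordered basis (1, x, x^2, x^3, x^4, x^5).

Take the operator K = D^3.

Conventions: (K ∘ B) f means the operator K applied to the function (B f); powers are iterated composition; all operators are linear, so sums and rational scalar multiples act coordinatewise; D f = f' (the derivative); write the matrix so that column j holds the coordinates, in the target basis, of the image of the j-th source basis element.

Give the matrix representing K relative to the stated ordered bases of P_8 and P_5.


image of 1: 0
image of x: 0
image of x^2: 0
image of x^3: 6
image of x^4: 24x
image of x^5: 60x^2
image of x^6: 120x^3
image of x^7: 210x^4
image of x^8: 336x^5
each image's coordinates form column j of the matrix

the matrix is [[0, 0, 0, 6, 0, 0, 0, 0, 0]; [0, 0, 0, 0, 24, 0, 0, 0, 0]; [0, 0, 0, 0, 0, 60, 0, 0, 0]; [0, 0, 0, 0, 0, 0, 120, 0, 0]; [0, 0, 0, 0, 0, 0, 0, 210, 0]; [0, 0, 0, 0, 0, 0, 0, 0, 336]] (rows listed top to bottom)


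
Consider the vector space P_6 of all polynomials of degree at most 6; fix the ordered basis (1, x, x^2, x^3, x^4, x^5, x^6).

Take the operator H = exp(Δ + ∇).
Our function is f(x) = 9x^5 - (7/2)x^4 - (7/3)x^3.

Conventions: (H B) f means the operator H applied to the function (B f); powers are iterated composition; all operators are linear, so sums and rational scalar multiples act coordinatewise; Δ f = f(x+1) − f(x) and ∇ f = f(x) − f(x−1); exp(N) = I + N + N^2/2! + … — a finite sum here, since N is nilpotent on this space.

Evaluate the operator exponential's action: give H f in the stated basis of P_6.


the result is g(x) = 9x^5 + (173/2)x^4 + (989/3)x^3 + 802x^2 + 1272x + 2672/3

order-1 term: 90x^4 - 28x^3 + 166x^2 - 28x + 40/3
order-2 term: 360x^3 - 84x^2 + 692x - 56
order-3 term: 720x^2 - 112x + 2104/3
order-4 term: 720x - 56
order-5 term: 288
the series for exp(Δ + ∇) f terminates at order 5
exp(Δ + ∇) f = 9x^5 + (173/2)x^4 + (989/3)x^3 + 802x^2 + 1272x + 2672/3


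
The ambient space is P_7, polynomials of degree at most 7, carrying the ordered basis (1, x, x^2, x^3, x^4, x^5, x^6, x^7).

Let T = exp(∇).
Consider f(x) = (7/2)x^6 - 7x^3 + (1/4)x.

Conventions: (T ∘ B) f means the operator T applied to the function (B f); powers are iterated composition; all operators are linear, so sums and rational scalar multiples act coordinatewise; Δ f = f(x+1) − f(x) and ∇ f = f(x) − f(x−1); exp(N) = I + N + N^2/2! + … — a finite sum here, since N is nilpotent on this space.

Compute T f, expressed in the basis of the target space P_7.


g(x) = (7/2)x^6 + 21x^5 - 77x^3 + (63/2)x^2 + (169/4)x - 97/4

order-1 term: 21x^5 - (105/2)x^4 + 70x^3 - (147/2)x^2 + 42x - 41/4
order-2 term: (105/2)x^4 - 210x^3 + (735/2)x^2 - 336x + 259/2
order-3 term: 70x^3 - 315x^2 + 525x - 322
order-4 term: (105/2)x^2 - 210x + 455/2
order-5 term: 21x - 105/2
order-6 term: 7/2
the series for exp(∇) f terminates at order 6
exp(∇) f = (7/2)x^6 + 21x^5 - 77x^3 + (63/2)x^2 + (169/4)x - 97/4


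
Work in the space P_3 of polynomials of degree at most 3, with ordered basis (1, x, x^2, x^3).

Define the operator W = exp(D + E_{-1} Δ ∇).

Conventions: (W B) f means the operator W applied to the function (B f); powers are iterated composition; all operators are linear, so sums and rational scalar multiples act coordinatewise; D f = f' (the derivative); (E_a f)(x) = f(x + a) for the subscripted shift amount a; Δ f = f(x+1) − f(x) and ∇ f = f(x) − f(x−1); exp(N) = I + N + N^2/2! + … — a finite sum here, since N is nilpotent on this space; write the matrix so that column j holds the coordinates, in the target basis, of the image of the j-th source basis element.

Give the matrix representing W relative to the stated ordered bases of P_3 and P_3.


the matrix is [[1, 1, 3, 1]; [0, 1, 2, 9]; [0, 0, 1, 3]; [0, 0, 0, 1]] (rows listed top to bottom)

image of 1: 1
image of x: x + 1
image of x^2: x^2 + 2x + 3
image of x^3: x^3 + 3x^2 + 9x + 1
each image's coordinates form column j of the matrix


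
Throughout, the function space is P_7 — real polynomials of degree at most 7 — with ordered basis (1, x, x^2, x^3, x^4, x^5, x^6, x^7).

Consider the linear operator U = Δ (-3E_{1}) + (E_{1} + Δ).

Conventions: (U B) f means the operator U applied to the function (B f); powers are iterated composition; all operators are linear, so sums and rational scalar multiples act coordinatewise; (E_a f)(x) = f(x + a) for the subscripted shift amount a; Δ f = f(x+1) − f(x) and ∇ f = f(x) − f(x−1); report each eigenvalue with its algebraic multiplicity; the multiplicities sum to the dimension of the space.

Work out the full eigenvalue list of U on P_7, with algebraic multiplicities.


image of 1: 1
image of x: x - 1
image of x^2: x^2 - 2x - 7
image of x^3: x^3 - 3x^2 - 21x - 19
image of x^4: x^4 - 4x^3 - 42x^2 - 76x - 43
image of x^5: x^5 - 5x^4 - 70x^3 - 190x^2 - 215x - 91
image of x^6: x^6 - 6x^5 - 105x^4 - 380x^3 - 645x^2 - 546x - 187
image of x^7: x^7 - 7x^6 - 147x^5 - 665x^4 - 1505x^3 - 1911x^2 - 1309x - 379
the matrix is upper triangular; its diagonal is (1, 1, 1, 1, 1, 1, 1, 1)
for a triangular matrix the eigenvalues are the diagonal entries, with algebraic multiplicity their repetition count

λ = 1 (multiplicity 8)


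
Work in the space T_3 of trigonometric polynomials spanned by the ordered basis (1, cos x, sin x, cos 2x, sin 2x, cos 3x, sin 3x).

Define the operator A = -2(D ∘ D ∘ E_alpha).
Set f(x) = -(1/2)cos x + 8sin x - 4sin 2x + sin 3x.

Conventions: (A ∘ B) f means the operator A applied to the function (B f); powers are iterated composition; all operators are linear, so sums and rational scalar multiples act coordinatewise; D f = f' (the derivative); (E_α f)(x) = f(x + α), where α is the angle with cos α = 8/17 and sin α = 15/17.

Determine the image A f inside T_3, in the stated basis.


E_alpha f = (116/17)cos x + (143/34)sin x - (960/289)cos 2x + (644/289)sin 2x - (495/4913)cos 3x - (4888/4913)sin 3x
D E_alpha f = (143/34)cos x - (116/17)sin x + (1288/289)cos 2x + (1920/289)sin 2x - (14664/4913)cos 3x + (1485/4913)sin 3x
D D E_alpha f = -(116/17)cos x - (143/34)sin x + (3840/289)cos 2x - (2576/289)sin 2x + (4455/4913)cos 3x + (43992/4913)sin 3x
(-2(D ∘ D ∘ E_alpha)) f = (232/17)cos x + (143/17)sin x - (7680/289)cos 2x + (5152/289)sin 2x - (8910/4913)cos 3x - (87984/4913)sin 3x

the image equals g(x) = (232/17)cos x + (143/17)sin x - (7680/289)cos 2x + (5152/289)sin 2x - (8910/4913)cos 3x - (87984/4913)sin 3x


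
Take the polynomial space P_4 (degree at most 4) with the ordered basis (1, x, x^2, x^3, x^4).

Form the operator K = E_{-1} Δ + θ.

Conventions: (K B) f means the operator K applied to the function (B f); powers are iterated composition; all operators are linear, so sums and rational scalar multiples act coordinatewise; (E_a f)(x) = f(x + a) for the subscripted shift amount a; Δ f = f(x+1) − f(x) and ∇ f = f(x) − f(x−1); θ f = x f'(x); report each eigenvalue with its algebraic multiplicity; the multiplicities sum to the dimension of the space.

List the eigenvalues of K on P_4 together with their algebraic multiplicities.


image of 1: 0
image of x: x + 1
image of x^2: 2x^2 + 2x - 1
image of x^3: 3x^3 + 3x^2 - 3x + 1
image of x^4: 4x^4 + 4x^3 - 6x^2 + 4x - 1
the matrix is upper triangular; its diagonal is (0, 1, 2, 3, 4)
for a triangular matrix the eigenvalues are the diagonal entries, with algebraic multiplicity their repetition count

λ = 0 (multiplicity 1), λ = 1 (multiplicity 1), λ = 2 (multiplicity 1), λ = 3 (multiplicity 1), λ = 4 (multiplicity 1)
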